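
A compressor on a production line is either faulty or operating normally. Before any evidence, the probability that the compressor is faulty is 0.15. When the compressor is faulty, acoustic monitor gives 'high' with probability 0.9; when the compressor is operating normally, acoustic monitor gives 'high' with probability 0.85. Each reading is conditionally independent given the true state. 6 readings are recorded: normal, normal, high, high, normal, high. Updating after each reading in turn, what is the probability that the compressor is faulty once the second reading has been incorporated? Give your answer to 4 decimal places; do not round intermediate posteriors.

Each posterior becomes the prior for the next update.
After 'normal': P(faulty) = 0.1·0.1500 / (0.1·0.1500 + 0.15·0.8500) ≈ 0.1053
After 'normal': P(faulty) = 0.1·0.1053 / (0.1·0.1053 + 0.15·0.8947) ≈ 0.0727

0.0727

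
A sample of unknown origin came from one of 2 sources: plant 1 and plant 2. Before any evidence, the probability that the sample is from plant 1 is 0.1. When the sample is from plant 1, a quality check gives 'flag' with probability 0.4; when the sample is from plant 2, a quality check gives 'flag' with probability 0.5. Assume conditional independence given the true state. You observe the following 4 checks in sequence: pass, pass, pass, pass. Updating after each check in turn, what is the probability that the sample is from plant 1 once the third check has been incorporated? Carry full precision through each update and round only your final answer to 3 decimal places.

Apply Bayes' rule sequentially, carrying P(plant 1) forward.
After 'pass': P(plant 1) = 0.6·0.1000 / (0.6·0.1000 + 0.5·0.9000) ≈ 0.1176
After 'pass': P(plant 1) = 0.6·0.1176 / (0.6·0.1176 + 0.5·0.8824) ≈ 0.1379
After 'pass': P(plant 1) = 0.6·0.1379 / (0.6·0.1379 + 0.5·0.8621) ≈ 0.1611

0.161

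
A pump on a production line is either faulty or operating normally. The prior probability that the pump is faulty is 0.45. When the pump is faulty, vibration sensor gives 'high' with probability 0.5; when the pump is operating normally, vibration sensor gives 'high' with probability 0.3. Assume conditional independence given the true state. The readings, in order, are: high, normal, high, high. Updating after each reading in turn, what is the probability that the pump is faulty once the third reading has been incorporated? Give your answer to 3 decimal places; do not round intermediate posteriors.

0.619

After 'high': P(faulty) = 0.5·0.4500 / (0.5·0.4500 + 0.3·0.5500) ≈ 0.5769
After 'normal': P(faulty) = 0.5·0.5769 / (0.5·0.5769 + 0.7·0.4231) ≈ 0.4934
After 'high': P(faulty) = 0.5·0.4934 / (0.5·0.4934 + 0.3·0.5066) ≈ 0.6188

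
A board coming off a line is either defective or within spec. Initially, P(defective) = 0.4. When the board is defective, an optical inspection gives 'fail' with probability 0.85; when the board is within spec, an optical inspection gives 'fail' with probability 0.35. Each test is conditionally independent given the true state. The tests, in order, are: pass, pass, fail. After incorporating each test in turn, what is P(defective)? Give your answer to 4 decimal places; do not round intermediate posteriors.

After 'pass': P(defective) = 0.15·0.4000 / (0.15·0.4000 + 0.65·0.6000) ≈ 0.1333
After 'pass': P(defective) = 0.15·0.1333 / (0.15·0.1333 + 0.65·0.8667) ≈ 0.0343
After 'fail': P(defective) = 0.85·0.0343 / (0.85·0.0343 + 0.35·0.9657) ≈ 0.0794

0.0794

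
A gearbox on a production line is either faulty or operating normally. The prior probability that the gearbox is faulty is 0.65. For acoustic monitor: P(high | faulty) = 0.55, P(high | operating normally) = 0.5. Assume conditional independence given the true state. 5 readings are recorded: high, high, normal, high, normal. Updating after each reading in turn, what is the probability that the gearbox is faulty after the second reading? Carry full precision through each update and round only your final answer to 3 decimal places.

Each posterior becomes the prior for the next update.
After 'high': P(faulty) = 0.55·0.6500 / (0.55·0.6500 + 0.5·0.3500) ≈ 0.6714
After 'high': P(faulty) = 0.55·0.6714 / (0.55·0.6714 + 0.5·0.3286) ≈ 0.6920

0.692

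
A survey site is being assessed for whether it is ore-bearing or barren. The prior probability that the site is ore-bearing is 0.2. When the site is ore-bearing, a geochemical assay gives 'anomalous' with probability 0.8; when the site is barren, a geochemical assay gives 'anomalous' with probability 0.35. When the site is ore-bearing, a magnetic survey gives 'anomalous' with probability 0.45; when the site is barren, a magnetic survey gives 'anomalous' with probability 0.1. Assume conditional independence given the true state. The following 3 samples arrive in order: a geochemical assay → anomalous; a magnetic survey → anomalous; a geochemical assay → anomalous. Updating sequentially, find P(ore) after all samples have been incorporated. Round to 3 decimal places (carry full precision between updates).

0.855

Each posterior becomes the prior for the next update.
After a geochemical assay='anomalous': P(ore) = 0.8·0.2000 / (0.8·0.2000 + 0.35·0.8000) ≈ 0.3636
After a magnetic survey='anomalous': P(ore) = 0.45·0.3636 / (0.45·0.3636 + 0.1·0.6364) ≈ 0.7200
After a geochemical assay='anomalous': P(ore) = 0.8·0.7200 / (0.8·0.7200 + 0.35·0.2800) ≈ 0.8546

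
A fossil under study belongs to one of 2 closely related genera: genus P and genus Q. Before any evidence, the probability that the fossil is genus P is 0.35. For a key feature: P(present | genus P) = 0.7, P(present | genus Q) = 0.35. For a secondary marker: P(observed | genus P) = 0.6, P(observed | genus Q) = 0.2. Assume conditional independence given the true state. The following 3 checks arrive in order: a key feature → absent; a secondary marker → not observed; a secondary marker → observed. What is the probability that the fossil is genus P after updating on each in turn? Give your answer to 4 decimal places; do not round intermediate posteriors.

0.2716

After a key feature='absent': P(genus P) = 0.3·0.3500 / (0.3·0.3500 + 0.65·0.6500) ≈ 0.1991
After a secondary marker='not observed': P(genus P) = 0.4·0.1991 / (0.4·0.1991 + 0.8·0.8009) ≈ 0.1105
After a secondary marker='observed': P(genus P) = 0.6·0.1105 / (0.6·0.1105 + 0.2·0.8895) ≈ 0.2716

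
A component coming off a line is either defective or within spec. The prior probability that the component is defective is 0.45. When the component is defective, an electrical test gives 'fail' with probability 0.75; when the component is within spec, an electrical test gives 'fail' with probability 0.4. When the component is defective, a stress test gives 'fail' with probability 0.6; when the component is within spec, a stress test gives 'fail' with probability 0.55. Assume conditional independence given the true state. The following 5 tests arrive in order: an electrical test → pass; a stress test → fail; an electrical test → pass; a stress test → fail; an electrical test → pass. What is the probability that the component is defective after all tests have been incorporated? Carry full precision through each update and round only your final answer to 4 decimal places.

0.0658

Apply Bayes' rule sequentially, carrying P(defective) forward.
After an electrical test='pass': P(defective) = 0.25·0.4500 / (0.25·0.4500 + 0.6·0.5500) ≈ 0.2542
After a stress test='fail': P(defective) = 0.6·0.2542 / (0.6·0.2542 + 0.55·0.7458) ≈ 0.2711
After an electrical test='pass': P(defective) = 0.25·0.2711 / (0.25·0.2711 + 0.6·0.7289) ≈ 0.1342
After a stress test='fail': P(defective) = 0.6·0.1342 / (0.6·0.1342 + 0.55·0.8658) ≈ 0.1446
After an electrical test='pass': P(defective) = 0.25·0.1446 / (0.25·0.1446 + 0.6·0.8554) ≈ 0.0658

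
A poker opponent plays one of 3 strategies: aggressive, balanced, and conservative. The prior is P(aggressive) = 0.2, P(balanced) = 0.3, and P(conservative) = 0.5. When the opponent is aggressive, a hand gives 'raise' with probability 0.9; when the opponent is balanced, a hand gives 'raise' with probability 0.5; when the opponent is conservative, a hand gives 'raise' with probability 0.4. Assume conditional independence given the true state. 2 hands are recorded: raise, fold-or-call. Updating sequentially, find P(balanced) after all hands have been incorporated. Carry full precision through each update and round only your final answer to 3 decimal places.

0.352

After 'raise': normaliser = 0.9·0.2000 + 0.5·0.3000 + 0.4·0.5000; P(aggressive) ≈ 0.3396, P(balanced) ≈ 0.2830, P(conservative) ≈ 0.3774
After 'fold-or-call': normaliser = 0.1·0.3396 + 0.5·0.2830 + 0.6·0.3774; P(aggressive) ≈ 0.0845, P(balanced) ≈ 0.3521, P(conservative) ≈ 0.5634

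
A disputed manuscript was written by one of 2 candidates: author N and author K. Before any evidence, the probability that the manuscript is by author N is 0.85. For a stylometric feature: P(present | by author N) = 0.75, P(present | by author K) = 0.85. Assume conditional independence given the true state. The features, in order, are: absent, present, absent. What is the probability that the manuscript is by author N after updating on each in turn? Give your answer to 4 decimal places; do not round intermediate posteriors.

After 'absent': P(author N) = 0.25·0.8500 / (0.25·0.8500 + 0.15·0.1500) ≈ 0.9043
After 'present': P(author N) = 0.75·0.9043 / (0.75·0.9043 + 0.85·0.0957) ≈ 0.8929
After 'absent': P(author N) = 0.25·0.8929 / (0.25·0.8929 + 0.15·0.1071) ≈ 0.9328

0.9328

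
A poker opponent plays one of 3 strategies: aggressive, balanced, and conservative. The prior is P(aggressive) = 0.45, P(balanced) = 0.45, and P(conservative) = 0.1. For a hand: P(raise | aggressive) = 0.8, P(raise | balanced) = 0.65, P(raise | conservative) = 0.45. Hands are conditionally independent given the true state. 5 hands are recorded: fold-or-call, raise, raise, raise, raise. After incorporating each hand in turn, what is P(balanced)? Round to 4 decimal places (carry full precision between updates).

After 'fold-or-call': normaliser = 0.2·0.4500 + 0.35·0.4500 + 0.55·0.1000; P(aggressive) ≈ 0.2975, P(balanced) ≈ 0.5207, P(conservative) ≈ 0.1818
After 'raise': normaliser = 0.8·0.2975 + 0.65·0.5207 + 0.45·0.1818; P(aggressive) ≈ 0.3616, P(balanced) ≈ 0.5141, P(conservative) ≈ 0.1243
After 'raise': normaliser = 0.8·0.3616 + 0.65·0.5141 + 0.45·0.1243; P(aggressive) ≈ 0.4258, P(balanced) ≈ 0.4919, P(conservative) ≈ 0.0823
After 'raise': normaliser = 0.8·0.4258 + 0.65·0.4919 + 0.45·0.0823; P(aggressive) ≈ 0.4884, P(balanced) ≈ 0.4585, P(conservative) ≈ 0.0531
After 'raise': normaliser = 0.8·0.4884 + 0.65·0.4585 + 0.45·0.0531; P(aggressive) ≈ 0.5483, P(balanced) ≈ 0.4182, P(conservative) ≈ 0.0335

0.4182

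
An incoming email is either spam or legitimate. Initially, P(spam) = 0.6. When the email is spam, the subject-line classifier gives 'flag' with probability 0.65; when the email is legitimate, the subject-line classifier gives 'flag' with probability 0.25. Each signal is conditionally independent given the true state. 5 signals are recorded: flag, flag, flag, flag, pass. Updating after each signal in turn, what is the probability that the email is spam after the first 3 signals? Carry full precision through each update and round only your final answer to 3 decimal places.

0.963

After 'flag': P(spam) = 0.65·0.6000 / (0.65·0.6000 + 0.25·0.4000) ≈ 0.7959
After 'flag': P(spam) = 0.65·0.7959 / (0.65·0.7959 + 0.25·0.2041) ≈ 0.9102
After 'flag': P(spam) = 0.65·0.9102 / (0.65·0.9102 + 0.25·0.0898) ≈ 0.9635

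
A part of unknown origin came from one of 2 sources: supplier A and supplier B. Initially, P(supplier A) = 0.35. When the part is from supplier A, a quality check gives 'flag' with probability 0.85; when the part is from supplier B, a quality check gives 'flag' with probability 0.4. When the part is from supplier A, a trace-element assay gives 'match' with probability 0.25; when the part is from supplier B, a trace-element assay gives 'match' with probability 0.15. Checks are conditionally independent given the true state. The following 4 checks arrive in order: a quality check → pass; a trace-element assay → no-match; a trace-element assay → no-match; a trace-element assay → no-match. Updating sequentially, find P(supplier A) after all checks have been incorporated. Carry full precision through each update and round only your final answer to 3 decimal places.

0.085

After a quality check='pass': P(supplier A) = 0.15·0.3500 / (0.15·0.3500 + 0.6·0.6500) ≈ 0.1186
After a trace-element assay='no-match': P(supplier A) = 0.75·0.1186 / (0.75·0.1186 + 0.85·0.8814) ≈ 0.1062
After a trace-element assay='no-match': P(supplier A) = 0.75·0.1062 / (0.75·0.1062 + 0.85·0.8938) ≈ 0.0949
After a trace-element assay='no-match': P(supplier A) = 0.75·0.0949 / (0.75·0.0949 + 0.85·0.9051) ≈ 0.0846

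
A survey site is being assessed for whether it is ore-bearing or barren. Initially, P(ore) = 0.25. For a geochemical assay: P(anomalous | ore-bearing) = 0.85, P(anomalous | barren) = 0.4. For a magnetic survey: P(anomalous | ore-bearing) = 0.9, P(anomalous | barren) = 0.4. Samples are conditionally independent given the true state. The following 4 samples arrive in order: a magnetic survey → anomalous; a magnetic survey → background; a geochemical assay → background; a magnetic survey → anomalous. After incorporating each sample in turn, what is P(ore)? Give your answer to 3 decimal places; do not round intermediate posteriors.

0.066

After a magnetic survey='anomalous': P(ore) = 0.9·0.2500 / (0.9·0.2500 + 0.4·0.7500) ≈ 0.4286
After a magnetic survey='background': P(ore) = 0.1·0.4286 / (0.1·0.4286 + 0.6·0.5714) ≈ 0.1111
After a geochemical assay='background': P(ore) = 0.15·0.1111 / (0.15·0.1111 + 0.6·0.8889) ≈ 0.0303
After a magnetic survey='anomalous': P(ore) = 0.9·0.0303 / (0.9·0.0303 + 0.4·0.9697) ≈ 0.0657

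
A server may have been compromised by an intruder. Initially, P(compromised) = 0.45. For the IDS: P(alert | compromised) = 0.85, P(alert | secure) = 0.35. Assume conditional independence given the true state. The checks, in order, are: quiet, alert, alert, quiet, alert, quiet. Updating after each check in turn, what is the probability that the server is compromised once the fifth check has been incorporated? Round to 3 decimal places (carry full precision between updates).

After 'quiet': P(compromised) = 0.15·0.4500 / (0.15·0.4500 + 0.65·0.5500) ≈ 0.1588
After 'alert': P(compromised) = 0.85·0.1588 / (0.85·0.1588 + 0.35·0.8412) ≈ 0.3144
After 'alert': P(compromised) = 0.85·0.3144 / (0.85·0.3144 + 0.35·0.6856) ≈ 0.5269
After 'quiet': P(compromised) = 0.15·0.5269 / (0.15·0.5269 + 0.65·0.4731) ≈ 0.2044
After 'alert': P(compromised) = 0.85·0.2044 / (0.85·0.2044 + 0.35·0.7956) ≈ 0.3843

0.384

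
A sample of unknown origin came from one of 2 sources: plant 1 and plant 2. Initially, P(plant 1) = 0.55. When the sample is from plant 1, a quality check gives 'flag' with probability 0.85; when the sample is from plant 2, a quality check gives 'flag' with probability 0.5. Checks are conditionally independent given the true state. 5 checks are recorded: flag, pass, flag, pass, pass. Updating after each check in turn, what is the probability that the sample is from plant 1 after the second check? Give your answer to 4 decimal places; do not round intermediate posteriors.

Each posterior becomes the prior for the next update.
After 'flag': P(plant 1) = 0.85·0.5500 / (0.85·0.5500 + 0.5·0.4500) ≈ 0.6751
After 'pass': P(plant 1) = 0.15·0.6751 / (0.15·0.6751 + 0.5·0.3249) ≈ 0.3840

0.3840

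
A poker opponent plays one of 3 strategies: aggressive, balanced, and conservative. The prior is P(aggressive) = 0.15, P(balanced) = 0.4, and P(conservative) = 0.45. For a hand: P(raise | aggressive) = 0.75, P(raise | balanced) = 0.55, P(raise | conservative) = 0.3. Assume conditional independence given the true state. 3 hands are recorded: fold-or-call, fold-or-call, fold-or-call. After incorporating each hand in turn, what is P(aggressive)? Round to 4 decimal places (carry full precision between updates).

After 'fold-or-call': normaliser = 0.25·0.1500 + 0.45·0.4000 + 0.7·0.4500; P(aggressive) ≈ 0.0704, P(balanced) ≈ 0.3380, P(conservative) ≈ 0.5915
After 'fold-or-call': normaliser = 0.25·0.0704 + 0.45·0.3380 + 0.7·0.5915; P(aggressive) ≈ 0.0302, P(balanced) ≈ 0.2606, P(conservative) ≈ 0.7093
After 'fold-or-call': normaliser = 0.25·0.0302 + 0.45·0.2606 + 0.7·0.7093; P(aggressive) ≈ 0.0121, P(balanced) ≈ 0.1887, P(conservative) ≈ 0.7991

0.0121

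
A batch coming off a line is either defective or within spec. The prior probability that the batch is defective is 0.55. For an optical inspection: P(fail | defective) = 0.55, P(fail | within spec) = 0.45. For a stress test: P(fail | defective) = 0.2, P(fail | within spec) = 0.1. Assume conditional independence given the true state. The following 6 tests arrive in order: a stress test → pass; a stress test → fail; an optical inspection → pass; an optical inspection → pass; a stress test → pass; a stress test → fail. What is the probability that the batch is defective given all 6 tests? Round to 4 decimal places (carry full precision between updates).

After a stress test='pass': P(defective) = 0.8·0.5500 / (0.8·0.5500 + 0.9·0.4500) ≈ 0.5207
After a stress test='fail': P(defective) = 0.2·0.5207 / (0.2·0.5207 + 0.1·0.4793) ≈ 0.6848
After an optical inspection='pass': P(defective) = 0.45·0.6848 / (0.45·0.6848 + 0.55·0.3152) ≈ 0.6400
After an optical inspection='pass': P(defective) = 0.45·0.6400 / (0.45·0.6400 + 0.55·0.3600) ≈ 0.5926
After a stress test='pass': P(defective) = 0.8·0.5926 / (0.8·0.5926 + 0.9·0.4074) ≈ 0.5639
After a stress test='fail': P(defective) = 0.2·0.5639 / (0.2·0.5639 + 0.1·0.4361) ≈ 0.7211

0.7211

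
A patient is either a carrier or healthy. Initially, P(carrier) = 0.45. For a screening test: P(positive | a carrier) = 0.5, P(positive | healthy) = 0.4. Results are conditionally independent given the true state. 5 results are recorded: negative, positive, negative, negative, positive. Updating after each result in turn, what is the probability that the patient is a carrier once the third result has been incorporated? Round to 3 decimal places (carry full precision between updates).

0.415

After 'negative': P(carrier) = 0.5·0.4500 / (0.5·0.4500 + 0.6·0.5500) ≈ 0.4054
After 'positive': P(carrier) = 0.5·0.4054 / (0.5·0.4054 + 0.4·0.5946) ≈ 0.4601
After 'negative': P(carrier) = 0.5·0.4601 / (0.5·0.4601 + 0.6·0.5399) ≈ 0.4153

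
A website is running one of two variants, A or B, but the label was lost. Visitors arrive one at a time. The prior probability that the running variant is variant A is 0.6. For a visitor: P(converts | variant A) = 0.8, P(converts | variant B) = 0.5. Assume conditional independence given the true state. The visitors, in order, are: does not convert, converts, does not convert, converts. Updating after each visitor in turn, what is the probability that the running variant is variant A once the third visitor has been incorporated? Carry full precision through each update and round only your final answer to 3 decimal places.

0.277

After 'does not convert': P(A) = 0.2·0.6000 / (0.2·0.6000 + 0.5·0.4000) ≈ 0.3750
After 'converts': P(A) = 0.8·0.3750 / (0.8·0.3750 + 0.5·0.6250) ≈ 0.4898
After 'does not convert': P(A) = 0.2·0.4898 / (0.2·0.4898 + 0.5·0.5102) ≈ 0.2775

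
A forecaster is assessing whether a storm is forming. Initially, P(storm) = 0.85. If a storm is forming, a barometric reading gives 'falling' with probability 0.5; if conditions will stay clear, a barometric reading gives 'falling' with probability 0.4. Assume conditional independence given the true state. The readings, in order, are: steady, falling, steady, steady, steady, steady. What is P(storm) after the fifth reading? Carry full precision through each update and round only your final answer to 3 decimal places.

0.774

After 'steady': P(storm) = 0.5·0.8500 / (0.5·0.8500 + 0.6·0.1500) ≈ 0.8252
After 'falling': P(storm) = 0.5·0.8252 / (0.5·0.8252 + 0.4·0.1748) ≈ 0.8551
After 'steady': P(storm) = 0.5·0.8551 / (0.5·0.8551 + 0.6·0.1449) ≈ 0.8311
After 'steady': P(storm) = 0.5·0.8311 / (0.5·0.8311 + 0.6·0.1689) ≈ 0.8039
After 'steady': P(storm) = 0.5·0.8039 / (0.5·0.8039 + 0.6·0.1961) ≈ 0.7735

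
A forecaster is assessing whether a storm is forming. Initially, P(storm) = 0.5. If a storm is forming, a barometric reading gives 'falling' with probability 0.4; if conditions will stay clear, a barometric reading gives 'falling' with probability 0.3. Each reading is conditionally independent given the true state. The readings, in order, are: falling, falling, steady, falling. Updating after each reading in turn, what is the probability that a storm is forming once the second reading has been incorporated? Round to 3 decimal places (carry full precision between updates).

0.640

After 'falling': P(storm) = 0.4·0.5000 / (0.4·0.5000 + 0.3·0.5000) ≈ 0.5714
After 'falling': P(storm) = 0.4·0.5714 / (0.4·0.5714 + 0.3·0.4286) ≈ 0.6400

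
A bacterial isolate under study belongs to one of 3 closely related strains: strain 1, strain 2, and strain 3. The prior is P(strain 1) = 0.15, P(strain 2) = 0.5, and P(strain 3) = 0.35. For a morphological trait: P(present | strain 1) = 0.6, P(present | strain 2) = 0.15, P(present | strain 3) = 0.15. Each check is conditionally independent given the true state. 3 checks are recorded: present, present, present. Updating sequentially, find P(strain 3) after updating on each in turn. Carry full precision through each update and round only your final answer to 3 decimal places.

0.033

After 'present': normaliser = 0.6·0.1500 + 0.15·0.5000 + 0.15·0.3500; P(strain 1) ≈ 0.4138, P(strain 2) ≈ 0.3448, P(strain 3) ≈ 0.2414
After 'present': normaliser = 0.6·0.4138 + 0.15·0.3448 + 0.15·0.2414; P(strain 1) ≈ 0.7385, P(strain 2) ≈ 0.1538, P(strain 3) ≈ 0.1077
After 'present': normaliser = 0.6·0.7385 + 0.15·0.1538 + 0.15·0.1077; P(strain 1) ≈ 0.9187, P(strain 2) ≈ 0.0478, P(strain 3) ≈ 0.0335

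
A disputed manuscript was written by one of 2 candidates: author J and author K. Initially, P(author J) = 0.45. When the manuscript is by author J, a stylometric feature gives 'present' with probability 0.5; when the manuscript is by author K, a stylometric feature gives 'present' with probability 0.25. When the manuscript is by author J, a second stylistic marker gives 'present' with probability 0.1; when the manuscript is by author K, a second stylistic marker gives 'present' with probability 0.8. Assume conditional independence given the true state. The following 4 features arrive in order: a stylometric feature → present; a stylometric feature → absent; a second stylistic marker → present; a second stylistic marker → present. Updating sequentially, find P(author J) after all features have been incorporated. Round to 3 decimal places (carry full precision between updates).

0.017

After a stylometric feature='present': P(author J) = 0.5·0.4500 / (0.5·0.4500 + 0.25·0.5500) ≈ 0.6207
After a stylometric feature='absent': P(author J) = 0.5·0.6207 / (0.5·0.6207 + 0.75·0.3793) ≈ 0.5217
After a second stylistic marker='present': P(author J) = 0.1·0.5217 / (0.1·0.5217 + 0.8·0.4783) ≈ 0.1200
After a second stylistic marker='present': P(author J) = 0.1·0.1200 / (0.1·0.1200 + 0.8·0.8800) ≈ 0.0168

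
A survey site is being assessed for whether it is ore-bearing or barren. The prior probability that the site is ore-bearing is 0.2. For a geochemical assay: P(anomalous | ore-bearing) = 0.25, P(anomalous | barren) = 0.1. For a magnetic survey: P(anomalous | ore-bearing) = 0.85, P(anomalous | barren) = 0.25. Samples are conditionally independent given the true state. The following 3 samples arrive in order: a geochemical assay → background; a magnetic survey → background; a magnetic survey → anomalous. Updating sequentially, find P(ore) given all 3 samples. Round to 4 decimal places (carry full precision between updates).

After a geochemical assay='background': P(ore) = 0.75·0.2000 / (0.75·0.2000 + 0.9·0.8000) ≈ 0.1724
After a magnetic survey='background': P(ore) = 0.15·0.1724 / (0.15·0.1724 + 0.75·0.8276) ≈ 0.0400
After a magnetic survey='anomalous': P(ore) = 0.85·0.0400 / (0.85·0.0400 + 0.25·0.9600) ≈ 0.1241

0.1241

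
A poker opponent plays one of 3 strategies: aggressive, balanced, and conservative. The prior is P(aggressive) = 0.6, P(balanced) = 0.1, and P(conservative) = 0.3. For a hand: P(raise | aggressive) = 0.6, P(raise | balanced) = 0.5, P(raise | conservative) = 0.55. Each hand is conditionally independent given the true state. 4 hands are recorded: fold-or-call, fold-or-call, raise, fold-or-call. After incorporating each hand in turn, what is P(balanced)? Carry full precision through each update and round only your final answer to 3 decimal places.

Each posterior becomes the prior for the next update.
After 'fold-or-call': normaliser = 0.4·0.6000 + 0.5·0.1000 + 0.45·0.3000; P(aggressive) ≈ 0.5647, P(balanced) ≈ 0.1176, P(conservative) ≈ 0.3176
After 'fold-or-call': normaliser = 0.4·0.5647 + 0.5·0.1176 + 0.45·0.3176; P(aggressive) ≈ 0.5282, P(balanced) ≈ 0.1376, P(conservative) ≈ 0.3343
After 'raise': normaliser = 0.6·0.5282 + 0.5·0.1376 + 0.55·0.3343; P(aggressive) ≈ 0.5565, P(balanced) ≈ 0.1208, P(conservative) ≈ 0.3228
After 'fold-or-call': normaliser = 0.4·0.5565 + 0.5·0.1208 + 0.45·0.3228; P(aggressive) ≈ 0.5198, P(balanced) ≈ 0.1410, P(conservative) ≈ 0.3392

0.141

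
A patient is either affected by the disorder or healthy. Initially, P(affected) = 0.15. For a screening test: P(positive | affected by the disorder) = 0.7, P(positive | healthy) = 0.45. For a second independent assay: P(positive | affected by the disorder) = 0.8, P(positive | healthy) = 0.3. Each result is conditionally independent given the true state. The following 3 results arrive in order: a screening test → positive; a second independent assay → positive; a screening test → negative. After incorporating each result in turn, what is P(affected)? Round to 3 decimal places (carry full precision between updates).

0.285

After a screening test='positive': P(affected) = 0.7·0.1500 / (0.7·0.1500 + 0.45·0.8500) ≈ 0.2154
After a second independent assay='positive': P(affected) = 0.8·0.2154 / (0.8·0.2154 + 0.3·0.7846) ≈ 0.4226
After a screening test='negative': P(affected) = 0.3·0.4226 / (0.3·0.4226 + 0.55·0.5774) ≈ 0.2854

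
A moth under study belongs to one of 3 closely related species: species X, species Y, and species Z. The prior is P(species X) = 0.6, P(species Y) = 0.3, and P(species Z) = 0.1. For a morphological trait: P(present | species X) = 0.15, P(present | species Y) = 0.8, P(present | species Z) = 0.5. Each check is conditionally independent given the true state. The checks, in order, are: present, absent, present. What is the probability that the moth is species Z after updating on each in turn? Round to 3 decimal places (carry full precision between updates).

After 'present': normaliser = 0.15·0.6000 + 0.8·0.3000 + 0.5·0.1000; P(species X) ≈ 0.2368, P(species Y) ≈ 0.6316, P(species Z) ≈ 0.1316
After 'absent': normaliser = 0.85·0.2368 + 0.2·0.6316 + 0.5·0.1316; P(species X) ≈ 0.5117, P(species Y) ≈ 0.3211, P(species Z) ≈ 0.1672
After 'present': normaliser = 0.15·0.5117 + 0.8·0.3211 + 0.5·0.1672; P(species X) ≈ 0.1840, P(species Y) ≈ 0.6156, P(species Z) ≈ 0.2004

0.200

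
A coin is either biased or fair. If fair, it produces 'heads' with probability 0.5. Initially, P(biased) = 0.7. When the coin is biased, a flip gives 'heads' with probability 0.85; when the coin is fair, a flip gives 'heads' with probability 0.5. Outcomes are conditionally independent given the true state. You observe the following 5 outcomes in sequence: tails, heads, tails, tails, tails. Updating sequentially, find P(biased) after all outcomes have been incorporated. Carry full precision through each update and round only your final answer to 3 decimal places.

0.031

After 'tails': P(biased) = 0.15·0.7000 / (0.15·0.7000 + 0.5·0.3000) ≈ 0.4118
After 'heads': P(biased) = 0.85·0.4118 / (0.85·0.4118 + 0.5·0.5882) ≈ 0.5434
After 'tails': P(biased) = 0.15·0.5434 / (0.15·0.5434 + 0.5·0.4566) ≈ 0.2631
After 'tails': P(biased) = 0.15·0.2631 / (0.15·0.2631 + 0.5·0.7369) ≈ 0.0967
After 'tails': P(biased) = 0.15·0.0967 / (0.15·0.0967 + 0.5·0.9033) ≈ 0.0311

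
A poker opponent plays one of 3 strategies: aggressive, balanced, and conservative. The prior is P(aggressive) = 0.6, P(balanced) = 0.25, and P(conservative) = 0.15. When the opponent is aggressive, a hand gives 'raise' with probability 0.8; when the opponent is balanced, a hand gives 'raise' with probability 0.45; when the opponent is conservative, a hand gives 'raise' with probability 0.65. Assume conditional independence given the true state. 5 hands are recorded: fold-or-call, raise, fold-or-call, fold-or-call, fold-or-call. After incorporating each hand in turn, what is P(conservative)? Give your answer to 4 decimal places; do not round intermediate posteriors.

0.1168

After 'fold-or-call': normaliser = 0.2·0.6000 + 0.55·0.2500 + 0.35·0.1500; P(aggressive) ≈ 0.3871, P(balanced) ≈ 0.4435, P(conservative) ≈ 0.1694
After 'raise': normaliser = 0.8·0.3871 + 0.45·0.4435 + 0.65·0.1694; P(aggressive) ≈ 0.5000, P(balanced) ≈ 0.3223, P(conservative) ≈ 0.1777
After 'fold-or-call': normaliser = 0.2·0.5000 + 0.55·0.3223 + 0.35·0.1777; P(aggressive) ≈ 0.2946, P(balanced) ≈ 0.5222, P(conservative) ≈ 0.1833
After 'fold-or-call': normaliser = 0.2·0.2946 + 0.55·0.5222 + 0.35·0.1833; P(aggressive) ≈ 0.1436, P(balanced) ≈ 0.7000, P(conservative) ≈ 0.1563
After 'fold-or-call': normaliser = 0.2·0.1436 + 0.55·0.7000 + 0.35·0.1563; P(aggressive) ≈ 0.0613, P(balanced) ≈ 0.8219, P(conservative) ≈ 0.1168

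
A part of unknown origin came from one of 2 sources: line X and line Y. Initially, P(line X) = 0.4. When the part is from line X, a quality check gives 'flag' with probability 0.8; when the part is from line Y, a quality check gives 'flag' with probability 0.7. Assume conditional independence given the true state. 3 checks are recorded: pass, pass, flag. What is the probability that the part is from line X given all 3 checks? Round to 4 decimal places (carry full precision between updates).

After 'pass': P(line X) = 0.2·0.4000 / (0.2·0.4000 + 0.3·0.6000) ≈ 0.3077
After 'pass': P(line X) = 0.2·0.3077 / (0.2·0.3077 + 0.3·0.6923) ≈ 0.2286
After 'flag': P(line X) = 0.8·0.2286 / (0.8·0.2286 + 0.7·0.7714) ≈ 0.2530

0.2530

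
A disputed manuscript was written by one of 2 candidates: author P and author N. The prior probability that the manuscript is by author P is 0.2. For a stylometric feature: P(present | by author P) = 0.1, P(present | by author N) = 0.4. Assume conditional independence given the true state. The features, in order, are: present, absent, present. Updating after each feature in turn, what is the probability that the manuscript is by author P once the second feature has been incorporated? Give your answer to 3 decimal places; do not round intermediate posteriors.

After 'present': P(author P) = 0.1·0.2000 / (0.1·0.2000 + 0.4·0.8000) ≈ 0.0588
After 'absent': P(author P) = 0.9·0.0588 / (0.9·0.0588 + 0.6·0.9412) ≈ 0.0857

0.086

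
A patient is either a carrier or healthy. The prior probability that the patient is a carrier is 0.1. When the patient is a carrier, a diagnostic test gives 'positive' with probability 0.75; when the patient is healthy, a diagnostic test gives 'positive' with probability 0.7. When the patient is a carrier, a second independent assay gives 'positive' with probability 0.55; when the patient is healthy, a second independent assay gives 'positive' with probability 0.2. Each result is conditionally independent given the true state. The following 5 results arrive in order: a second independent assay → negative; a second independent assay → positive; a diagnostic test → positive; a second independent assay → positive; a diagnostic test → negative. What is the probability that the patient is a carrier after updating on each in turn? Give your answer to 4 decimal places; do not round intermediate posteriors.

0.2968

After a second independent assay='negative': P(carrier) = 0.45·0.1000 / (0.45·0.1000 + 0.8·0.9000) ≈ 0.0588
After a second independent assay='positive': P(carrier) = 0.55·0.0588 / (0.55·0.0588 + 0.2·0.9412) ≈ 0.1467
After a diagnostic test='positive': P(carrier) = 0.75·0.1467 / (0.75·0.1467 + 0.7·0.8533) ≈ 0.1555
After a second independent assay='positive': P(carrier) = 0.55·0.1555 / (0.55·0.1555 + 0.2·0.8445) ≈ 0.3362
After a diagnostic test='negative': P(carrier) = 0.25·0.3362 / (0.25·0.3362 + 0.3·0.6638) ≈ 0.2968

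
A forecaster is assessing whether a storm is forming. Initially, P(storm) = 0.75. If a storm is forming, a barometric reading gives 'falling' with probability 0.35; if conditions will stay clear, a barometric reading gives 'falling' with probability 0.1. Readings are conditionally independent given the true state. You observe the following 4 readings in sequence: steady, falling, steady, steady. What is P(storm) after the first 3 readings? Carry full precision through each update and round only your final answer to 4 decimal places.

Apply Bayes' rule sequentially, carrying P(storm) forward.
After 'steady': P(storm) = 0.65·0.7500 / (0.65·0.7500 + 0.9·0.2500) ≈ 0.6842
After 'falling': P(storm) = 0.35·0.6842 / (0.35·0.6842 + 0.1·0.3158) ≈ 0.8835
After 'steady': P(storm) = 0.65·0.8835 / (0.65·0.8835 + 0.9·0.1165) ≈ 0.8456

0.8456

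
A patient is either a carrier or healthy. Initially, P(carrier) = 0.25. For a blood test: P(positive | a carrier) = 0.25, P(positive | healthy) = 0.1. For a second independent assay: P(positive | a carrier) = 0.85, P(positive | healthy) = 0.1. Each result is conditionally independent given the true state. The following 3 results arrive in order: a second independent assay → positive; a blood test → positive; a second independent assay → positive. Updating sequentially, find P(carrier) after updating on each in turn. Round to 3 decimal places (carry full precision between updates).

After a second independent assay='positive': P(carrier) = 0.85·0.2500 / (0.85·0.2500 + 0.1·0.7500) ≈ 0.7391
After a blood test='positive': P(carrier) = 0.25·0.7391 / (0.25·0.7391 + 0.1·0.2609) ≈ 0.8763
After a second independent assay='positive': P(carrier) = 0.85·0.8763 / (0.85·0.8763 + 0.1·0.1237) ≈ 0.9837

0.984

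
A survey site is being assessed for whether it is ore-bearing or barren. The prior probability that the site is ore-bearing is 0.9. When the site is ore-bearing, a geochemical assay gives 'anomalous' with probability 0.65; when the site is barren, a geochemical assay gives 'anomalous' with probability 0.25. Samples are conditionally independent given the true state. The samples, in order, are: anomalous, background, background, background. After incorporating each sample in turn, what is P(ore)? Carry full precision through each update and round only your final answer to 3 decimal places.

0.704

Apply Bayes' rule sequentially, carrying P(ore) forward.
After 'anomalous': P(ore) = 0.65·0.9000 / (0.65·0.9000 + 0.25·0.1000) ≈ 0.9590
After 'background': P(ore) = 0.35·0.9590 / (0.35·0.9590 + 0.75·0.0410) ≈ 0.9161
After 'background': P(ore) = 0.35·0.9161 / (0.35·0.9161 + 0.75·0.0839) ≈ 0.8360
After 'background': P(ore) = 0.35·0.8360 / (0.35·0.8360 + 0.75·0.1640) ≈ 0.7040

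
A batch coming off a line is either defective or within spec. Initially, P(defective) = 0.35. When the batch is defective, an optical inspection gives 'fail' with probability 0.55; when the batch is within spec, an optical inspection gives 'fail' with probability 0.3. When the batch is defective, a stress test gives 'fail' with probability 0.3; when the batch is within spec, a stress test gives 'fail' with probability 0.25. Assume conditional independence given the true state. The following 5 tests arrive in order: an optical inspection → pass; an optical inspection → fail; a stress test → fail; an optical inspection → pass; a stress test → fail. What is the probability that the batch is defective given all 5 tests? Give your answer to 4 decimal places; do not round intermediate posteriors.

After an optical inspection='pass': P(defective) = 0.45·0.3500 / (0.45·0.3500 + 0.7·0.6500) ≈ 0.2571
After an optical inspection='fail': P(defective) = 0.55·0.2571 / (0.55·0.2571 + 0.3·0.7429) ≈ 0.3882
After a stress test='fail': P(defective) = 0.3·0.3882 / (0.3·0.3882 + 0.25·0.6118) ≈ 0.4323
After an optical inspection='pass': P(defective) = 0.45·0.4323 / (0.45·0.4323 + 0.7·0.5677) ≈ 0.3287
After a stress test='fail': P(defective) = 0.3·0.3287 / (0.3·0.3287 + 0.25·0.6713) ≈ 0.3701

0.3701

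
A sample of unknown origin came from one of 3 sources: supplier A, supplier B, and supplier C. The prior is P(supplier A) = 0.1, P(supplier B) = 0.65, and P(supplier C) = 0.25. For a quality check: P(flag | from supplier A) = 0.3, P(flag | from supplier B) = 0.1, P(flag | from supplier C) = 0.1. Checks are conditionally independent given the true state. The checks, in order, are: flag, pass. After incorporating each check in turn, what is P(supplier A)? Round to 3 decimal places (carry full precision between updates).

0.206

After 'flag': normaliser = 0.3·0.1000 + 0.1·0.6500 + 0.1·0.2500; P(supplier A) ≈ 0.2500, P(supplier B) ≈ 0.5417, P(supplier C) ≈ 0.2083
After 'pass': normaliser = 0.7·0.2500 + 0.9·0.5417 + 0.9·0.2083; P(supplier A) ≈ 0.2059, P(supplier B) ≈ 0.5735, P(supplier C) ≈ 0.2206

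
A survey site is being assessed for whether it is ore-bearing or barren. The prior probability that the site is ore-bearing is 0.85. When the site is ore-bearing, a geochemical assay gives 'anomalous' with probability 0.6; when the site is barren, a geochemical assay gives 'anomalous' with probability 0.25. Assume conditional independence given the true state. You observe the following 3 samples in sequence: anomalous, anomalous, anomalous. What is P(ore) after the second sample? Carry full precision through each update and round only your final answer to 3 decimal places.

After 'anomalous': P(ore) = 0.6·0.8500 / (0.6·0.8500 + 0.25·0.1500) ≈ 0.9315
After 'anomalous': P(ore) = 0.6·0.9315 / (0.6·0.9315 + 0.25·0.0685) ≈ 0.9703

0.970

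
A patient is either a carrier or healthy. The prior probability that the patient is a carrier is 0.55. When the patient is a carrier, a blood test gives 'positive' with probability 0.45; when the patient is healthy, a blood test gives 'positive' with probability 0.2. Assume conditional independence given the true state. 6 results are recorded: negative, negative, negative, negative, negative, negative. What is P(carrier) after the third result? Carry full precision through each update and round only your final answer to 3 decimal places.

Apply Bayes' rule sequentially, carrying P(carrier) forward.
After 'negative': P(carrier) = 0.55·0.5500 / (0.55·0.5500 + 0.8·0.4500) ≈ 0.4566
After 'negative': P(carrier) = 0.55·0.4566 / (0.55·0.4566 + 0.8·0.5434) ≈ 0.3662
After 'negative': P(carrier) = 0.55·0.3662 / (0.55·0.3662 + 0.8·0.6338) ≈ 0.2843

0.284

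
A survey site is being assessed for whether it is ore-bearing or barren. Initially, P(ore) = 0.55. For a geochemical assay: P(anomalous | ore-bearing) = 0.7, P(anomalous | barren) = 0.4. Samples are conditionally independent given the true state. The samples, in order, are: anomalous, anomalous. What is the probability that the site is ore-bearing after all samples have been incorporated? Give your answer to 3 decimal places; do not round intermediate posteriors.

Apply Bayes' rule sequentially, carrying P(ore) forward.
After 'anomalous': P(ore) = 0.7·0.5500 / (0.7·0.5500 + 0.4·0.4500) ≈ 0.6814
After 'anomalous': P(ore) = 0.7·0.6814 / (0.7·0.6814 + 0.4·0.3186) ≈ 0.7892

0.789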